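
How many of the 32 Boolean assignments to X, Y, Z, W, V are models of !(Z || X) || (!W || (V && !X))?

Initial set: {(!(Z || X) || (!W || (V && !X)))}.
(!(Z || X) || (!W || (V && !X))): β-rule — branch into !(Z || X)  //  (!W || (V && !X)).
  branch 1 (add !(Z || X)):
    !(Z || X): α-rule — add !Z, !X.
    ○ open, literals {X=false, Z=false}.
  branch 2 (add (!W || (V && !X))):
    (!W || (V && !X)): β-rule — branch into !W  //  (V && !X).
      branch 2.1 (add !W):
        ○ open, literals {W=false}.
      branch 2.2 (add (V && !X)):
        (V && !X): α-rule — add V, !X.
        ○ open, literals {V=true, X=false}.
0 branches closed, 3 open.
Each open branch fixes some atoms; the unmentioned ones are free. Counting distinct full assignments: branch {X=false, Z=false} (Y, W, V) contributes 8 new; branch {W=false} (X, Y, Z, V) contributes 12 new; branch {V=true, X=false} (Y, Z, W) contributes 2 new. Total: 22.

22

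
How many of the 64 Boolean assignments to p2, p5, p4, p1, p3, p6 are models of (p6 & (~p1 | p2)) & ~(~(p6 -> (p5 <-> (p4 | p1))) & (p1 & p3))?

22

Initial set: {((p6 & (~p1 | p2)) & ~(~(p6 -> (p5 <-> (p4 | p1))) & (p1 & p3)))}.
((p6 & (~p1 | p2)) & ~(~(p6 -> (p5 <-> (p4 | p1))) & (p1 & p3))): α-rule — add (p6 & (~p1 | p2)), ~(~(p6 -> (p5 <-> (p4 | p1))) & (p1 & p3)).
(p6 & (~p1 | p2)): α-rule — add p6, (~p1 | p2).
~(~(p6 -> (p5 <-> (p4 | p1))) & (p1 & p3)): β-rule — branch into ~~(p6 -> (p5 <-> (p4 | p1)))  //  ~(p1 & p3).
  branch 1 (add ~~(p6 -> (p5 <-> (p4 | p1)))):
    (~p1 | p2): β-rule — branch into ~p1  //  p2.
      branch 1.1 (add ~p1):
        ~~(p6 -> (p5 <-> (p4 | p1))): β-rule — branch into ~p6  //  (p5 <-> (p4 | p1)).
          branch 1.1.1 (add ~p6):
            × closes — contains both p6 and ~p6.
          branch 1.1.2 (add (p5 <-> (p4 | p1))):
            (p5 <-> (p4 | p1)): β-rule — branch into p5, (p4 | p1)  //  ~p5, ~(p4 | p1).
              branch 1.1.2.1 (add p5, (p4 | p1)):
                (p4 | p1): β-rule — branch into p4  //  p1.
                  branch 1.1.2.1.1 (add p4):
                    ○ open, literals {p1=F, p4=T, p5=T, p6=T}.
                  branch 1.1.2.1.2 (add p1):
                    × closes — contains both p1 and ~p1.
              branch 1.1.2.2 (add ~p5, ~(p4 | p1)):
                ~(p4 | p1): α-rule — add ~p4, ~p1.
                ○ open, literals {p1=F, p4=F, p5=F, p6=T}.
      branch 1.2 (add p2):
        ~~(p6 -> (p5 <-> (p4 | p1))): β-rule — branch into ~p6  //  (p5 <-> (p4 | p1)).
          branch 1.2.1 (add ~p6):
            × closes — contains both p6 and ~p6.
          branch 1.2.2 (add (p5 <-> (p4 | p1))):
            (p5 <-> (p4 | p1)): β-rule — branch into p5, (p4 | p1)  //  ~p5, ~(p4 | p1).
              branch 1.2.2.1 (add p5, (p4 | p1)):
                (p4 | p1): β-rule — branch into p4  //  p1.
                  branch 1.2.2.1.1 (add p4):
                    ○ open, literals {p2=T, p4=T, p5=T, p6=T}.
                  branch 1.2.2.1.2 (add p1):
                    ○ open, literals {p1=T, p2=T, p5=T, p6=T}.
              branch 1.2.2.2 (add ~p5, ~(p4 | p1)):
                ~(p4 | p1): α-rule — add ~p4, ~p1.
                ○ open, literals {p1=F, p2=T, p4=F, p5=F, p6=T}.
  branch 2 (add ~(p1 & p3)):
    (~p1 | p2): β-rule — branch into ~p1  //  p2.
      branch 2.1 (add ~p1):
        ~(p1 & p3): β-rule — branch into ~p1  //  ~p3.
          branch 2.1.1 (add ~p1):
            ○ open, literals {p1=F, p6=T}.
          branch 2.1.2 (add ~p3):
            ○ open, literals {p1=F, p3=F, p6=T}.
      branch 2.2 (add p2):
        ~(p1 & p3): β-rule — branch into ~p1  //  ~p3.
          branch 2.2.1 (add ~p1):
            ○ open, literals {p1=F, p2=T, p6=T}.
          branch 2.2.2 (add ~p3):
            ○ open, literals {p2=T, p3=F, p6=T}.
3 branches closed, 9 open.
Each open branch fixes some atoms; the unmentioned ones are free. Counting distinct full assignments: branch {p1=F, p4=T, p5=T, p6=T} (p2, p3) contributes 4 new; branch {p1=F, p4=F, p5=F, p6=T} (p2, p3) contributes 4 new; branch {p2=T, p4=T, p5=T, p6=T} (p1, p3) contributes 2 new; branch {p1=T, p2=T, p5=T, p6=T} (p4, p3) contributes 2 new; branch {p1=F, p2=T, p4=F, p5=F, p6=T} (p3) contributes 0 new; branch {p1=F, p6=T} (p2, p5, p4, p3) contributes 8 new; branch {p1=F, p3=F, p6=T} (p2, p5, p4) contributes 0 new; branch {p1=F, p2=T, p6=T} (p5, p4, p3) contributes 0 new; branch {p2=T, p3=F, p6=T} (p5, p4, p1) contributes 2 new. Total: 22.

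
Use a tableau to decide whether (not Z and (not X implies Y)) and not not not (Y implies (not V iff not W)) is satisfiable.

Initial set: {((not Z and (not X implies Y)) and not not not (Y implies (not V iff not W)))}.
((not Z and (not X implies Y)) and not not not (Y implies (not V iff not W))): α-rule — add (not Z and (not X implies Y)), not not not (Y implies (not V iff not W)).
(not Z and (not X implies Y)): α-rule — add not Z, (not X implies Y).
not not not (Y implies (not V iff not W)): drop double negation, giving not (Y implies (not V iff not W)).
not (Y implies (not V iff not W)): α-rule — add Y, not (not V iff not W).
(not X implies Y): β-rule — branch into not not X  //  Y.
  branch 1 (add not not X):
    not (not V iff not W): β-rule — branch into not V, not not W  //  not not V, not W.
      branch 1.1 (add not V, not not W):
        ○ open, literals {V=F, W=T, X=T, Y=T, Z=F}.
      branch 1.2 (add not not V, not W):
        ○ open, literals {V=T, W=F, X=T, Y=T, Z=F}.
  branch 2 (add Y):
    not (not V iff not W): β-rule — branch into not V, not not W  //  not not V, not W.
      branch 2.1 (add not V, not not W):
        ○ open, literals {V=F, W=T, Y=T, Z=F}.
      branch 2.2 (add not not V, not W):
        ○ open, literals {V=T, W=F, Y=T, Z=F}.
0 branches closed, 4 open.
An open branch gives a satisfying assignment: V=F, W=T, X=T, Y=T, Z=F.

Satisfiable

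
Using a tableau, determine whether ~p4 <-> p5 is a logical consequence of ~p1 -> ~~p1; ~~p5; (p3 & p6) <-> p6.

No

Initial set: {(~p1 -> ~~p1); ~~p5; ((p3 & p6) <-> p6); ~(~p4 <-> p5)}.
~~p5: drop double negation, giving p5.
(~p1 -> ~~p1): β-rule — branch into ~~p1  //  ~~p1.
  branch 1 (add ~~p1):
    ((p3 & p6) <-> p6): β-rule — branch into (p3 & p6), p6  //  ~(p3 & p6), ~p6.
      branch 1.1 (add (p3 & p6), p6):
        (p3 & p6): α-rule — add p3, p6.
        ~(~p4 <-> p5): β-rule — branch into ~p4, ~p5  //  ~~p4, p5.
          branch 1.1.1 (add ~p4, ~p5):
            × closes — contains both p5 and ~p5.
          branch 1.1.2 (add ~~p4, p5):
            ○ open, literals {p1=T, p3=T, p4=T, p5=T, p6=T}.
      branch 1.2 (add ~(p3 & p6), ~p6):
        ~(~p4 <-> p5): β-rule — branch into ~p4, ~p5  //  ~~p4, p5.
          branch 1.2.1 (add ~p4, ~p5):
            × closes — contains both p5 and ~p5.
          branch 1.2.2 (add ~~p4, p5):
            ~(p3 & p6): β-rule — branch into ~p3  //  ~p6.
              branch 1.2.2.1 (add ~p3):
                ○ open, literals {p1=T, p3=F, p4=T, p5=T, p6=F}.
              branch 1.2.2.2 (add ~p6):
                ○ open, literals {p1=T, p4=T, p5=T, p6=F}.
  branch 2 (add ~~p1):
    ~~p1: drop double negation, giving p1.
    ((p3 & p6) <-> p6): β-rule — branch into (p3 & p6), p6  //  ~(p3 & p6), ~p6.
      branch 2.1 (add (p3 & p6), p6):
        (p3 & p6): α-rule — add p3, p6.
        ~(~p4 <-> p5): β-rule — branch into ~p4, ~p5  //  ~~p4, p5.
          branch 2.1.1 (add ~p4, ~p5):
            × closes — contains both p5 and ~p5.
          branch 2.1.2 (add ~~p4, p5):
            ○ open, literals {p1=T, p3=T, p4=T, p5=T, p6=T}.
      branch 2.2 (add ~(p3 & p6), ~p6):
        ~(~p4 <-> p5): β-rule — branch into ~p4, ~p5  //  ~~p4, p5.
          branch 2.2.1 (add ~p4, ~p5):
            × closes — contains both p5 and ~p5.
          branch 2.2.2 (add ~~p4, p5):
            ~(p3 & p6): β-rule — branch into ~p3  //  ~p6.
              branch 2.2.2.1 (add ~p3):
                ○ open, literals {p1=T, p3=F, p4=T, p5=T, p6=F}.
              branch 2.2.2.2 (add ~p6):
                ○ open, literals {p1=T, p4=T, p5=T, p6=F}.
4 branches closed, 6 open.
An open branch gives a countermodel: p1=T, p3=T, p4=T, p5=T, p6=T (unmentioned atoms arbitrary); the premises hold there but the conclusion fails.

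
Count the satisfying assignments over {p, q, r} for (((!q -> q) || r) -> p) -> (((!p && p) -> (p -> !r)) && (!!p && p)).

7

Initial set: {((((!q -> q) || r) -> p) -> (((!p && p) -> (p -> !r)) && (!!p && p)))}.
((((!q -> q) || r) -> p) -> (((!p && p) -> (p -> !r)) && (!!p && p))): β-rule — branch into !(((!q -> q) || r) -> p)  //  (((!p && p) -> (p -> !r)) && (!!p && p)).
  branch 1 (add !(((!q -> q) || r) -> p)):
    !(((!q -> q) || r) -> p): α-rule — add ((!q -> q) || r), !p.
    ((!q -> q) || r): β-rule — branch into (!q -> q)  //  r.
      branch 1.1 (add (!q -> q)):
        (!q -> q): β-rule — branch into !!q  //  q.
          branch 1.1.1 (add !!q):
            ○ open, literals {p=false, q=true}.
          branch 1.1.2 (add q):
            ○ open, literals {p=false, q=true}.
      branch 1.2 (add r):
        ○ open, literals {p=false, r=true}.
  branch 2 (add (((!p && p) -> (p -> !r)) && (!!p && p))):
    (((!p && p) -> (p -> !r)) && (!!p && p)): α-rule — add ((!p && p) -> (p -> !r)), (!!p && p).
    (!!p && p): α-rule — add !!p, p.
    !!p: drop double negation, giving p.
    ((!p && p) -> (p -> !r)): β-rule — branch into !(!p && p)  //  (p -> !r).
      branch 2.1 (add !(!p && p)):
        !(!p && p): β-rule — branch into !!p  //  !p.
          branch 2.1.1 (add !!p):
            ○ open, literals {p=true}.
          branch 2.1.2 (add !p):
            × closes — contains both p and !p.
      branch 2.2 (add (p -> !r)):
        (p -> !r): β-rule — branch into !p  //  !r.
          branch 2.2.1 (add !p):
            × closes — contains both p and !p.
          branch 2.2.2 (add !r):
            ○ open, literals {p=true, r=false}.
2 branches closed, 5 open.
Each open branch fixes some atoms; the unmentioned ones are free. Counting distinct full assignments: branch {p=false, q=true} (r) contributes 2 new; branch {p=false, q=true} (r) contributes 0 new; branch {p=false, r=true} (q) contributes 1 new; branch {p=true} (q, r) contributes 4 new; branch {p=true, r=false} (q) contributes 0 new. Total: 7.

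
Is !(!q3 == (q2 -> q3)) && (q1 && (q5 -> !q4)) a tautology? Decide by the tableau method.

Assume the negation and expand:
Initial set: {!(!(!q3 == (q2 -> q3)) && (q1 && (q5 -> !q4)))}.
!(!(!q3 == (q2 -> q3)) && (q1 && (q5 -> !q4))): β-rule — branch into !!(!q3 == (q2 -> q3))  //  !(q1 && (q5 -> !q4)).
  branch 1 (add !!(!q3 == (q2 -> q3))):
    !!(!q3 == (q2 -> q3)): β-rule — branch into !q3, (q2 -> q3)  //  !!q3, !(q2 -> q3).
      branch 1.1 (add !q3, (q2 -> q3)):
        (q2 -> q3): β-rule — branch into !q2  //  q3.
          branch 1.1.1 (add !q2):
            ○ open, literals {q2=F, q3=F}.
          branch 1.1.2 (add q3):
            × closes — contains both q3 and !q3.
      branch 1.2 (add !!q3, !(q2 -> q3)):
        !(q2 -> q3): α-rule — add q2, !q3.
        × closes — contains both q3 and !q3.
  branch 2 (add !(q1 && (q5 -> !q4))):
    !(q1 && (q5 -> !q4)): β-rule — branch into !q1  //  !(q5 -> !q4).
      branch 2.1 (add !q1):
        ○ open, literals {q1=F}.
      branch 2.2 (add !(q5 -> !q4)):
        !(q5 -> !q4): α-rule — add q5, !!q4.
        ○ open, literals {q4=T, q5=T}.
2 branches closed, 3 open.
An open branch gives a countermodel: q2=F, q3=F (unmentioned atoms arbitrary); under it the original formula is false.

Not valid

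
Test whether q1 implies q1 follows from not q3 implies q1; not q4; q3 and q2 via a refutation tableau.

Initial set: {(not q3 implies q1); not q4; (q3 and q2); not (q1 implies q1)}.
(q3 and q2): α-rule — add q3, q2.
not (q1 implies q1): α-rule — add q1, not q1.
× closes — contains both q1 and not q1.
All 1 branch closes.
Every branch closed, so the premises entail the conclusion.

Yes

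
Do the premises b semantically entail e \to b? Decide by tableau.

Yes

Initial set: {b; \lnot (e \to b)}.
\lnot (e \to b): α-rule — add e, \lnot b.
× closes — contains both b and \lnot b.
All 1 branch closes.
Every branch closed, so the premises entail the conclusion.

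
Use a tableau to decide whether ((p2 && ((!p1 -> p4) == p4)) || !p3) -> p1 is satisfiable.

Satisfiable

Initial set: {(((p2 && ((!p1 -> p4) == p4)) || !p3) -> p1)}.
(((p2 && ((!p1 -> p4) == p4)) || !p3) -> p1): β-rule — branch into !((p2 && ((!p1 -> p4) == p4)) || !p3)  //  p1.
  branch 1 (add !((p2 && ((!p1 -> p4) == p4)) || !p3)):
    !((p2 && ((!p1 -> p4) == p4)) || !p3): α-rule — add !(p2 && ((!p1 -> p4) == p4)), !!p3.
    !(p2 && ((!p1 -> p4) == p4)): β-rule — branch into !p2  //  !((!p1 -> p4) == p4).
      branch 1.1 (add !p2):
        ○ open, literals {p2=0, p3=1}.
      branch 1.2 (add !((!p1 -> p4) == p4)):
        !((!p1 -> p4) == p4): β-rule — branch into (!p1 -> p4), !p4  //  !(!p1 -> p4), p4.
          branch 1.2.1 (add (!p1 -> p4), !p4):
            (!p1 -> p4): β-rule — branch into !!p1  //  p4.
              branch 1.2.1.1 (add !!p1):
                ○ open, literals {p1=1, p3=1, p4=0}.
              branch 1.2.1.2 (add p4):
                × closes — contains both p4 and !p4.
          branch 1.2.2 (add !(!p1 -> p4), p4):
            !(!p1 -> p4): α-rule — add !p1, !p4.
            × closes — contains both p4 and !p4.
  branch 2 (add p1):
    ○ open, literals {p1=1}.
2 branches closed, 3 open.
An open branch gives a satisfying assignment: p2=0, p3=1.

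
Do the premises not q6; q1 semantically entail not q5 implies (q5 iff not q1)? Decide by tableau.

Initial set: {not q6; q1; not (not q5 implies (q5 iff not q1))}.
not (not q5 implies (q5 iff not q1)): α-rule — add not q5, not (q5 iff not q1).
not (q5 iff not q1): β-rule — branch into q5, not not q1  //  not q5, not q1.
  branch 1 (add q5, not not q1):
    × closes — contains both q5 and not q5.
  branch 2 (add not q5, not q1):
    × closes — contains both q1 and not q1.
All 2 branches close.
Every branch closed, so the premises entail the conclusion.

Yes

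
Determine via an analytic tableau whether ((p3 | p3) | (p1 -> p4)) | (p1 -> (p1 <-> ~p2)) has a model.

Satisfiable

Initial set: {(((p3 | p3) | (p1 -> p4)) | (p1 -> (p1 <-> ~p2)))}.
(((p3 | p3) | (p1 -> p4)) | (p1 -> (p1 <-> ~p2))): β-rule — branch into ((p3 | p3) | (p1 -> p4))  //  (p1 -> (p1 <-> ~p2)).
  branch 1 (add ((p3 | p3) | (p1 -> p4))):
    ((p3 | p3) | (p1 -> p4)): β-rule — branch into (p3 | p3)  //  (p1 -> p4).
      branch 1.1 (add (p3 | p3)):
        (p3 | p3): β-rule — branch into p3  //  p3.
          branch 1.1.1 (add p3):
            ○ open, literals {p3=T}.
          branch 1.1.2 (add p3):
            ○ open, literals {p3=T}.
      branch 1.2 (add (p1 -> p4)):
        (p1 -> p4): β-rule — branch into ~p1  //  p4.
          branch 1.2.1 (add ~p1):
            ○ open, literals {p1=F}.
          branch 1.2.2 (add p4):
            ○ open, literals {p4=T}.
  branch 2 (add (p1 -> (p1 <-> ~p2))):
    (p1 -> (p1 <-> ~p2)): β-rule — branch into ~p1  //  (p1 <-> ~p2).
      branch 2.1 (add ~p1):
        ○ open, literals {p1=F}.
      branch 2.2 (add (p1 <-> ~p2)):
        (p1 <-> ~p2): β-rule — branch into p1, ~p2  //  ~p1, ~~p2.
          branch 2.2.1 (add p1, ~p2):
            ○ open, literals {p1=T, p2=F}.
          branch 2.2.2 (add ~p1, ~~p2):
            ○ open, literals {p1=F, p2=T}.
0 branches closed, 7 open.
An open branch gives a satisfying assignment: p3=T.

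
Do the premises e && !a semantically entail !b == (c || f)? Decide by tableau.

Initial set: {(e && !a); !(!b == (c || f))}.
(e && !a): α-rule — add e, !a.
!(!b == (c || f)): β-rule — branch into !b, !(c || f)  //  !!b, (c || f).
  branch 1 (add !b, !(c || f)):
    !(c || f): α-rule — add !c, !f.
    ○ open, literals {a=F, b=F, c=F, e=T, f=F}.
  branch 2 (add !!b, (c || f)):
    (c || f): β-rule — branch into c  //  f.
      branch 2.1 (add c):
        ○ open, literals {a=F, b=T, c=T, e=T}.
      branch 2.2 (add f):
        ○ open, literals {a=F, b=T, e=T, f=T}.
0 branches closed, 3 open.
An open branch gives a countermodel: a=F, b=F, c=F, e=T, f=F (unmentioned atoms arbitrary); the premises hold there but the conclusion fails.

No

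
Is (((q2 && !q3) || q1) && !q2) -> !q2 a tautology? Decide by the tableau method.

Assume the negation and expand:
Initial set: {!((((q2 && !q3) || q1) && !q2) -> !q2)}.
!((((q2 && !q3) || q1) && !q2) -> !q2): α-rule — add (((q2 && !q3) || q1) && !q2), !!q2.
(((q2 && !q3) || q1) && !q2): α-rule — add ((q2 && !q3) || q1), !q2.
× closes — contains both q2 and !q2.
All 1 branch closes.
Every branch closed, so the negation is unsatisfiable and the formula is valid.

Valid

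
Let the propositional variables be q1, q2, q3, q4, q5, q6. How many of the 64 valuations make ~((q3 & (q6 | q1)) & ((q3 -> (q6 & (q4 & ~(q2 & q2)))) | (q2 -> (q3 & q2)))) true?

40

Initial set: {T ~((q3 & (q6 | q1)) & ((q3 -> (q6 & (q4 & ~(q2 & q2)))) | (q2 -> (q3 & q2))))}.
T ~((q3 & (q6 | q1)) & ((q3 -> (q6 & (q4 & ~(q2 & q2)))) | (q2 -> (q3 & q2)))): β-rule — branch into F (q3 & (q6 | q1))  //  F ((q3 -> (q6 & (q4 & ~(q2 & q2)))) | (q2 -> (q3 & q2))).
  branch 1 (add F (q3 & (q6 | q1))):
    F (q3 & (q6 | q1)): β-rule — branch into F q3  //  F (q6 | q1).
      branch 1.1 (add F q3):
        ○ open, literals {q3=false}.
      branch 1.2 (add F (q6 | q1)):
        F (q6 | q1): α-rule — add F q6, F q1.
        ○ open, literals {q1=false, q6=false}.
  branch 2 (add F ((q3 -> (q6 & (q4 & ~(q2 & q2)))) | (q2 -> (q3 & q2)))):
    F ((q3 -> (q6 & (q4 & ~(q2 & q2)))) | (q2 -> (q3 & q2))): α-rule — add F (q3 -> (q6 & (q4 & ~(q2 & q2)))), F (q2 -> (q3 & q2)).
    F (q3 -> (q6 & (q4 & ~(q2 & q2)))): α-rule — add T q3, F (q6 & (q4 & ~(q2 & q2))).
    F (q2 -> (q3 & q2)): α-rule — add T q2, F (q3 & q2).
    F (q6 & (q4 & ~(q2 & q2))): β-rule — branch into F q6  //  F (q4 & ~(q2 & q2)).
      branch 2.1 (add F q6):
        F (q3 & q2): β-rule — branch into F q3  //  F q2.
          branch 2.1.1 (add F q3):
            × closes — contains both q3 and ~q3.
          branch 2.1.2 (add F q2):
            × closes — contains both q2 and ~q2.
      branch 2.2 (add F (q4 & ~(q2 & q2))):
        F (q3 & q2): β-rule — branch into F q3  //  F q2.
          branch 2.2.1 (add F q3):
            × closes — contains both q3 and ~q3.
          branch 2.2.2 (add F q2):
            × closes — contains both q2 and ~q2.
4 branches closed, 2 open.
Each open branch fixes some atoms; the unmentioned ones are free. Counting distinct full assignments: branch {q3=false} (q1, q2, q4, q5, q6) contributes 32 new; branch {q1=false, q6=false} (q2, q3, q4, q5) contributes 8 new. Total: 40.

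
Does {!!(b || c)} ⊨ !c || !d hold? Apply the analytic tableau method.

No

Initial set: {!!(b || c); !(!c || !d)}.
!!(b || c): drop double negation, giving (b || c).
!(!c || !d): α-rule — add !!c, !!d.
(b || c): β-rule — branch into b  //  c.
  branch 1 (add b):
    ○ open, literals {b=true, c=true, d=true}.
  branch 2 (add c):
    ○ open, literals {c=true, d=true}.
0 branches closed, 2 open.
An open branch gives a countermodel: b=true, c=true, d=true (unmentioned atoms arbitrary); the premises hold there but the conclusion fails.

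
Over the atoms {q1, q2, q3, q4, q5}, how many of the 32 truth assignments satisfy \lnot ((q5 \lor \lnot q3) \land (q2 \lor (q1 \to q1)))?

Initial set: {\lnot ((q5 \lor \lnot q3) \land (q2 \lor (q1 \to q1)))}.
\lnot ((q5 \lor \lnot q3) \land (q2 \lor (q1 \to q1))): β-rule — branch into \lnot (q5 \lor \lnot q3)  //  \lnot (q2 \lor (q1 \to q1)).
  branch 1 (add \lnot (q5 \lor \lnot q3)):
    \lnot (q5 \lor \lnot q3): α-rule — add \lnot q5, \lnot \lnot q3.
    ○ open, literals {q3=T, q5=F}.
  branch 2 (add \lnot (q2 \lor (q1 \to q1))):
    \lnot (q2 \lor (q1 \to q1)): α-rule — add \lnot q2, \lnot (q1 \to q1).
    \lnot (q1 \to q1): α-rule — add q1, \lnot q1.
    × closes — contains both q1 and \lnot q1.
1 branch closed, 1 open.
Each open branch fixes some atoms; the unmentioned ones are free. Counting distinct full assignments: branch {q3=T, q5=F} (q1, q2, q4) contributes 8 new. Total: 8.

8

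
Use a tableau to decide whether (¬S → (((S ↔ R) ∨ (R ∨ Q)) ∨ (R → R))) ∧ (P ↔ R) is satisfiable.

Satisfiable

Initial set: {((¬S → (((S ↔ R) ∨ (R ∨ Q)) ∨ (R → R))) ∧ (P ↔ R))}.
((¬S → (((S ↔ R) ∨ (R ∨ Q)) ∨ (R → R))) ∧ (P ↔ R)): α-rule — add (¬S → (((S ↔ R) ∨ (R ∨ Q)) ∨ (R → R))), (P ↔ R).
(¬S → (((S ↔ R) ∨ (R ∨ Q)) ∨ (R → R))): β-rule — branch into ¬¬S  //  (((S ↔ R) ∨ (R ∨ Q)) ∨ (R → R)).
  branch 1 (add ¬¬S):
    (P ↔ R): β-rule — branch into P, R  //  ¬P, ¬R.
      branch 1.1 (add P, R):
        ○ open, literals {P=1, R=1, S=1}.
      branch 1.2 (add ¬P, ¬R):
        ○ open, literals {P=0, R=0, S=1}.
  branch 2 (add (((S ↔ R) ∨ (R ∨ Q)) ∨ (R → R))):
    (P ↔ R): β-rule — branch into P, R  //  ¬P, ¬R.
      branch 2.1 (add P, R):
        (((S ↔ R) ∨ (R ∨ Q)) ∨ (R → R)): β-rule — branch into ((S ↔ R) ∨ (R ∨ Q))  //  (R → R).
          branch 2.1.1 (add ((S ↔ R) ∨ (R ∨ Q))):
            ((S ↔ R) ∨ (R ∨ Q)): β-rule — branch into (S ↔ R)  //  (R ∨ Q).
              branch 2.1.1.1 (add (S ↔ R)):
                (S ↔ R): β-rule — branch into S, R  //  ¬S, ¬R.
                  branch 2.1.1.1.1 (add S, R):
                    ○ open, literals {P=1, R=1, S=1}.
                  branch 2.1.1.1.2 (add ¬S, ¬R):
                    × closes — contains both R and ¬R.
              branch 2.1.1.2 (add (R ∨ Q)):
                (R ∨ Q): β-rule — branch into R  //  Q.
                  branch 2.1.1.2.1 (add R):
                    ○ open, literals {P=1, R=1}.
                  branch 2.1.1.2.2 (add Q):
                    ○ open, literals {P=1, Q=1, R=1}.
          branch 2.1.2 (add (R → R)):
            (R → R): β-rule — branch into ¬R  //  R.
              branch 2.1.2.1 (add ¬R):
                × closes — contains both R and ¬R.
              branch 2.1.2.2 (add R):
                ○ open, literals {P=1, R=1}.
      branch 2.2 (add ¬P, ¬R):
        (((S ↔ R) ∨ (R ∨ Q)) ∨ (R → R)): β-rule — branch into ((S ↔ R) ∨ (R ∨ Q))  //  (R → R).
          branch 2.2.1 (add ((S ↔ R) ∨ (R ∨ Q))):
            ((S ↔ R) ∨ (R ∨ Q)): β-rule — branch into (S ↔ R)  //  (R ∨ Q).
              branch 2.2.1.1 (add (S ↔ R)):
                (S ↔ R): β-rule — branch into S, R  //  ¬S, ¬R.
                  branch 2.2.1.1.1 (add S, R):
                    × closes — contains both R and ¬R.
                  branch 2.2.1.1.2 (add ¬S, ¬R):
                    ○ open, literals {P=0, R=0, S=0}.
              branch 2.2.1.2 (add (R ∨ Q)):
                (R ∨ Q): β-rule — branch into R  //  Q.
                  branch 2.2.1.2.1 (add R):
                    × closes — contains both R and ¬R.
                  branch 2.2.1.2.2 (add Q):
                    ○ open, literals {P=0, Q=1, R=0}.
          branch 2.2.2 (add (R → R)):
            (R → R): β-rule — branch into ¬R  //  R.
              branch 2.2.2.1 (add ¬R):
                ○ open, literals {P=0, R=0}.
              branch 2.2.2.2 (add R):
                × closes — contains both R and ¬R.
5 branches closed, 9 open.
An open branch gives a satisfying assignment: P=1, R=1, S=1.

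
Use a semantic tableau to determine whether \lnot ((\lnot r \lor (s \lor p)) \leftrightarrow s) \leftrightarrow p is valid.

Assume the negation and expand:
Initial set: {\lnot (\lnot ((\lnot r \lor (s \lor p)) \leftrightarrow s) \leftrightarrow p)}.
\lnot (\lnot ((\lnot r \lor (s \lor p)) \leftrightarrow s) \leftrightarrow p): β-rule — branch into \lnot ((\lnot r \lor (s \lor p)) \leftrightarrow s), \lnot p  //  \lnot \lnot ((\lnot r \lor (s \lor p)) \leftrightarrow s), p.
  branch 1 (add \lnot ((\lnot r \lor (s \lor p)) \leftrightarrow s), \lnot p):
    \lnot ((\lnot r \lor (s \lor p)) \leftrightarrow s): β-rule — branch into (\lnot r \lor (s \lor p)), \lnot s  //  \lnot (\lnot r \lor (s \lor p)), s.
      branch 1.1 (add (\lnot r \lor (s \lor p)), \lnot s):
        (\lnot r \lor (s \lor p)): β-rule — branch into \lnot r  //  (s \lor p).
          branch 1.1.1 (add \lnot r):
            ○ open, literals {p=false, r=false, s=false}.
          branch 1.1.2 (add (s \lor p)):
            (s \lor p): β-rule — branch into s  //  p.
              branch 1.1.2.1 (add s):
                × closes — contains both s and \lnot s.
              branch 1.1.2.2 (add p):
                × closes — contains both p and \lnot p.
      branch 1.2 (add \lnot (\lnot r \lor (s \lor p)), s):
        \lnot (\lnot r \lor (s \lor p)): α-rule — add \lnot \lnot r, \lnot (s \lor p).
        \lnot (s \lor p): α-rule — add \lnot s, \lnot p.
        × closes — contains both s and \lnot s.
  branch 2 (add \lnot \lnot ((\lnot r \lor (s \lor p)) \leftrightarrow s), p):
    \lnot \lnot ((\lnot r \lor (s \lor p)) \leftrightarrow s): β-rule — branch into (\lnot r \lor (s \lor p)), s  //  \lnot (\lnot r \lor (s \lor p)), \lnot s.
      branch 2.1 (add (\lnot r \lor (s \lor p)), s):
        (\lnot r \lor (s \lor p)): β-rule — branch into \lnot r  //  (s \lor p).
          branch 2.1.1 (add \lnot r):
            ○ open, literals {p=true, r=false, s=true}.
          branch 2.1.2 (add (s \lor p)):
            (s \lor p): β-rule — branch into s  //  p.
              branch 2.1.2.1 (add s):
                ○ open, literals {p=true, s=true}.
              branch 2.1.2.2 (add p):
                ○ open, literals {p=true, s=true}.
      branch 2.2 (add \lnot (\lnot r \lor (s \lor p)), \lnot s):
        \lnot (\lnot r \lor (s \lor p)): α-rule — add \lnot \lnot r, \lnot (s \lor p).
        \lnot (s \lor p): α-rule — add \lnot s, \lnot p.
        × closes — contains both p and \lnot p.
4 branches closed, 4 open.
An open branch gives a countermodel: p=false, r=false, s=false (unmentioned atoms arbitrary); under it the original formula is false.

Not valid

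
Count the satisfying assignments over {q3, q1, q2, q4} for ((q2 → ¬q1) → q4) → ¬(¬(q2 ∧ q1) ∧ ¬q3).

13

Initial set: {T (((q2 → ¬q1) → q4) → ¬(¬(q2 ∧ q1) ∧ ¬q3))}.
T (((q2 → ¬q1) → q4) → ¬(¬(q2 ∧ q1) ∧ ¬q3)): β-rule — branch into F ((q2 → ¬q1) → q4)  //  T ¬(¬(q2 ∧ q1) ∧ ¬q3).
  branch 1 (add F ((q2 → ¬q1) → q4)):
    F ((q2 → ¬q1) → q4): α-rule — add T (q2 → ¬q1), F q4.
    T (q2 → ¬q1): β-rule — branch into F q2  //  T ¬q1.
      branch 1.1 (add F q2):
        ○ open, literals {q2=0, q4=0}.
      branch 1.2 (add T ¬q1):
        ○ open, literals {q1=0, q4=0}.
  branch 2 (add T ¬(¬(q2 ∧ q1) ∧ ¬q3)):
    T ¬(¬(q2 ∧ q1) ∧ ¬q3): β-rule — branch into F ¬(q2 ∧ q1)  //  F ¬q3.
      branch 2.1 (add F ¬(q2 ∧ q1)):
        F ¬(q2 ∧ q1): α-rule — add T q2, T q1.
        ○ open, literals {q1=1, q2=1}.
      branch 2.2 (add F ¬q3):
        ○ open, literals {q3=1}.
0 branches closed, 4 open.
Each open branch fixes some atoms; the unmentioned ones are free. Counting distinct full assignments: branch {q2=0, q4=0} (q3, q1) contributes 4 new; branch {q1=0, q4=0} (q3, q2) contributes 2 new; branch {q1=1, q2=1} (q3, q4) contributes 4 new; branch {q3=1} (q1, q2, q4) contributes 3 new. Total: 13.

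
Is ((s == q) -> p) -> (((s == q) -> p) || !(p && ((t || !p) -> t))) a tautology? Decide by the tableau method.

Valid

Assume the negation and expand:
Initial set: {F (((s == q) -> p) -> (((s == q) -> p) || !(p && ((t || !p) -> t))))}.
F (((s == q) -> p) -> (((s == q) -> p) || !(p && ((t || !p) -> t)))): α-rule — add T ((s == q) -> p), F (((s == q) -> p) || !(p && ((t || !p) -> t))).
F (((s == q) -> p) || !(p && ((t || !p) -> t))): α-rule — add F ((s == q) -> p), F !(p && ((t || !p) -> t)).
F ((s == q) -> p): α-rule — add T (s == q), F p.
F !(p && ((t || !p) -> t)): α-rule — add T p, T ((t || !p) -> t).
× closes — contains both p and !p.
All 1 branch closes.
Every branch closed, so the negation is unsatisfiable and the formula is valid.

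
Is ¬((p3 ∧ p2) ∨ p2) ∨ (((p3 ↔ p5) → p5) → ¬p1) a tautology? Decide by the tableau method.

Assume the negation and expand:
Initial set: {F (¬((p3 ∧ p2) ∨ p2) ∨ (((p3 ↔ p5) → p5) → ¬p1))}.
F (¬((p3 ∧ p2) ∨ p2) ∨ (((p3 ↔ p5) → p5) → ¬p1)): α-rule — add F ¬((p3 ∧ p2) ∨ p2), F (((p3 ↔ p5) → p5) → ¬p1).
F (((p3 ↔ p5) → p5) → ¬p1): α-rule — add T ((p3 ↔ p5) → p5), F ¬p1.
F ¬((p3 ∧ p2) ∨ p2): β-rule — branch into T (p3 ∧ p2)  //  T p2.
  branch 1 (add T (p3 ∧ p2)):
    T (p3 ∧ p2): α-rule — add T p3, T p2.
    T ((p3 ↔ p5) → p5): β-rule — branch into F (p3 ↔ p5)  //  T p5.
      branch 1.1 (add F (p3 ↔ p5)):
        F (p3 ↔ p5): β-rule — branch into T p3, F p5  //  F p3, T p5.
          branch 1.1.1 (add T p3, F p5):
            ○ open, literals {p1=T, p2=T, p3=T, p5=F}.
          branch 1.1.2 (add F p3, T p5):
            × closes — contains both p3 and ¬p3.
      branch 1.2 (add T p5):
        ○ open, literals {p1=T, p2=T, p3=T, p5=T}.
  branch 2 (add T p2):
    T ((p3 ↔ p5) → p5): β-rule — branch into F (p3 ↔ p5)  //  T p5.
      branch 2.1 (add F (p3 ↔ p5)):
        F (p3 ↔ p5): β-rule — branch into T p3, F p5  //  F p3, T p5.
          branch 2.1.1 (add T p3, F p5):
            ○ open, literals {p1=T, p2=T, p3=T, p5=F}.
          branch 2.1.2 (add F p3, T p5):
            ○ open, literals {p1=T, p2=T, p3=F, p5=T}.
      branch 2.2 (add T p5):
        ○ open, literals {p1=T, p2=T, p5=T}.
1 branch closed, 5 open.
An open branch gives a countermodel: p1=T, p2=T, p3=T, p5=F (unmentioned atoms arbitrary); under it the original formula is false.

Not valid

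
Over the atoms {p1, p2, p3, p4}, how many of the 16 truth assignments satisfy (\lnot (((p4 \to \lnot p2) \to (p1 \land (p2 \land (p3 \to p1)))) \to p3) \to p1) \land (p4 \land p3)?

4

Initial set: {((\lnot (((p4 \to \lnot p2) \to (p1 \land (p2 \land (p3 \to p1)))) \to p3) \to p1) \land (p4 \land p3))}.
((\lnot (((p4 \to \lnot p2) \to (p1 \land (p2 \land (p3 \to p1)))) \to p3) \to p1) \land (p4 \land p3)): α-rule — add (\lnot (((p4 \to \lnot p2) \to (p1 \land (p2 \land (p3 \to p1)))) \to p3) \to p1), (p4 \land p3).
(p4 \land p3): α-rule — add p4, p3.
(\lnot (((p4 \to \lnot p2) \to (p1 \land (p2 \land (p3 \to p1)))) \to p3) \to p1): β-rule — branch into \lnot \lnot (((p4 \to \lnot p2) \to (p1 \land (p2 \land (p3 \to p1)))) \to p3)  //  p1.
  branch 1 (add \lnot \lnot (((p4 \to \lnot p2) \to (p1 \land (p2 \land (p3 \to p1)))) \to p3)):
    \lnot \lnot (((p4 \to \lnot p2) \to (p1 \land (p2 \land (p3 \to p1)))) \to p3): β-rule — branch into \lnot ((p4 \to \lnot p2) \to (p1 \land (p2 \land (p3 \to p1))))  //  p3.
      branch 1.1 (add \lnot ((p4 \to \lnot p2) \to (p1 \land (p2 \land (p3 \to p1))))):
        \lnot ((p4 \to \lnot p2) \to (p1 \land (p2 \land (p3 \to p1)))): α-rule — add (p4 \to \lnot p2), \lnot (p1 \land (p2 \land (p3 \to p1))).
        (p4 \to \lnot p2): β-rule — branch into \lnot p4  //  \lnot p2.
          branch 1.1.1 (add \lnot p4):
            × closes — contains both p4 and \lnot p4.
          branch 1.1.2 (add \lnot p2):
            \lnot (p1 \land (p2 \land (p3 \to p1))): β-rule — branch into \lnot p1  //  \lnot (p2 \land (p3 \to p1)).
              branch 1.1.2.1 (add \lnot p1):
                ○ open, literals {p1=false, p2=false, p3=true, p4=true}.
              branch 1.1.2.2 (add \lnot (p2 \land (p3 \to p1))):
                \lnot (p2 \land (p3 \to p1)): β-rule — branch into \lnot p2  //  \lnot (p3 \to p1).
                  branch 1.1.2.2.1 (add \lnot p2):
                    ○ open, literals {p2=false, p3=true, p4=true}.
                  branch 1.1.2.2.2 (add \lnot (p3 \to p1)):
                    \lnot (p3 \to p1): α-rule — add p3, \lnot p1.
                    ○ open, literals {p1=false, p2=false, p3=true, p4=true}.
      branch 1.2 (add p3):
        ○ open, literals {p3=true, p4=true}.
  branch 2 (add p1):
    ○ open, literals {p1=true, p3=true, p4=true}.
1 branch closed, 5 open.
Each open branch fixes some atoms; the unmentioned ones are free. Counting distinct full assignments: branch {p1=false, p2=false, p3=true, p4=true} (none free) contributes 1 new; branch {p2=false, p3=true, p4=true} (p1) contributes 1 new; branch {p1=false, p2=false, p3=true, p4=true} (none free) contributes 0 new; branch {p3=true, p4=true} (p1, p2) contributes 2 new; branch {p1=true, p3=true, p4=true} (p2) contributes 0 new. Total: 4.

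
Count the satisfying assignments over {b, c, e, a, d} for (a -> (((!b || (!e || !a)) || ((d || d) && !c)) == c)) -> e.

20

Initial set: {((a -> (((!b || (!e || !a)) || ((d || d) && !c)) == c)) -> e)}.
((a -> (((!b || (!e || !a)) || ((d || d) && !c)) == c)) -> e): β-rule — branch into !(a -> (((!b || (!e || !a)) || ((d || d) && !c)) == c))  //  e.
  branch 1 (add !(a -> (((!b || (!e || !a)) || ((d || d) && !c)) == c))):
    !(a -> (((!b || (!e || !a)) || ((d || d) && !c)) == c)): α-rule — add a, !(((!b || (!e || !a)) || ((d || d) && !c)) == c).
    !(((!b || (!e || !a)) || ((d || d) && !c)) == c): β-rule — branch into ((!b || (!e || !a)) || ((d || d) && !c)), !c  //  !((!b || (!e || !a)) || ((d || d) && !c)), c.
      branch 1.1 (add ((!b || (!e || !a)) || ((d || d) && !c)), !c):
        ((!b || (!e || !a)) || ((d || d) && !c)): β-rule — branch into (!b || (!e || !a))  //  ((d || d) && !c).
          branch 1.1.1 (add (!b || (!e || !a))):
            (!b || (!e || !a)): β-rule — branch into !b  //  (!e || !a).
              branch 1.1.1.1 (add !b):
                ○ open, literals {a=1, b=0, c=0}.
              branch 1.1.1.2 (add (!e || !a)):
                (!e || !a): β-rule — branch into !e  //  !a.
                  branch 1.1.1.2.1 (add !e):
                    ○ open, literals {a=1, c=0, e=0}.
                  branch 1.1.1.2.2 (add !a):
                    × closes — contains both a and !a.
          branch 1.1.2 (add ((d || d) && !c)):
            ((d || d) && !c): α-rule — add (d || d), !c.
            (d || d): β-rule — branch into d  //  d.
              branch 1.1.2.1 (add d):
                ○ open, literals {a=1, c=0, d=1}.
              branch 1.1.2.2 (add d):
                ○ open, literals {a=1, c=0, d=1}.
      branch 1.2 (add !((!b || (!e || !a)) || ((d || d) && !c)), c):
        !((!b || (!e || !a)) || ((d || d) && !c)): α-rule — add !(!b || (!e || !a)), !((d || d) && !c).
        !(!b || (!e || !a)): α-rule — add !!b, !(!e || !a).
        !(!e || !a): α-rule — add !!e, !!a.
        !((d || d) && !c): β-rule — branch into !(d || d)  //  !!c.
          branch 1.2.1 (add !(d || d)):
            !(d || d): α-rule — add !d, !d.
            ○ open, literals {a=1, b=1, c=1, d=0, e=1}.
          branch 1.2.2 (add !!c):
            ○ open, literals {a=1, b=1, c=1, e=1}.
  branch 2 (add e):
    ○ open, literals {e=1}.
1 branch closed, 7 open.
Each open branch fixes some atoms; the unmentioned ones are free. Counting distinct full assignments: branch {a=1, b=0, c=0} (e, d) contributes 4 new; branch {a=1, c=0, e=0} (b, d) contributes 2 new; branch {a=1, c=0, d=1} (b, e) contributes 1 new; branch {a=1, c=0, d=1} (b, e) contributes 0 new; branch {a=1, b=1, c=1, d=0, e=1} (none free) contributes 1 new; branch {a=1, b=1, c=1, e=1} (d) contributes 1 new; branch {e=1} (b, c, a, d) contributes 11 new. Total: 20.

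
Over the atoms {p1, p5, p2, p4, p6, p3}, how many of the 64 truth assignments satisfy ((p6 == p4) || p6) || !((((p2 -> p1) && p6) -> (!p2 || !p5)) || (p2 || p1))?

48

Initial set: {(((p6 == p4) || p6) || !((((p2 -> p1) && p6) -> (!p2 || !p5)) || (p2 || p1)))}.
(((p6 == p4) || p6) || !((((p2 -> p1) && p6) -> (!p2 || !p5)) || (p2 || p1))): β-rule — branch into ((p6 == p4) || p6)  //  !((((p2 -> p1) && p6) -> (!p2 || !p5)) || (p2 || p1)).
  branch 1 (add ((p6 == p4) || p6)):
    ((p6 == p4) || p6): β-rule — branch into (p6 == p4)  //  p6.
      branch 1.1 (add (p6 == p4)):
        (p6 == p4): β-rule — branch into p6, p4  //  !p6, !p4.
          branch 1.1.1 (add p6, p4):
            ○ open, literals {p4=T, p6=T}.
          branch 1.1.2 (add !p6, !p4):
            ○ open, literals {p4=F, p6=F}.
      branch 1.2 (add p6):
        ○ open, literals {p6=T}.
  branch 2 (add !((((p2 -> p1) && p6) -> (!p2 || !p5)) || (p2 || p1))):
    !((((p2 -> p1) && p6) -> (!p2 || !p5)) || (p2 || p1)): α-rule — add !(((p2 -> p1) && p6) -> (!p2 || !p5)), !(p2 || p1).
    !(((p2 -> p1) && p6) -> (!p2 || !p5)): α-rule — add ((p2 -> p1) && p6), !(!p2 || !p5).
    !(p2 || p1): α-rule — add !p2, !p1.
    ((p2 -> p1) && p6): α-rule — add (p2 -> p1), p6.
    !(!p2 || !p5): α-rule — add !!p2, !!p5.
    × closes — contains both p2 and !p2.
1 branch closed, 3 open.
Each open branch fixes some atoms; the unmentioned ones are free. Counting distinct full assignments: branch {p4=T, p6=T} (p1, p5, p2, p3) contributes 16 new; branch {p4=F, p6=F} (p1, p5, p2, p3) contributes 16 new; branch {p6=T} (p1, p5, p2, p4, p3) contributes 16 new. Total: 48.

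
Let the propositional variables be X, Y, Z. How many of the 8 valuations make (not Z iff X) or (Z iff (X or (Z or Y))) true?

7

Initial set: {((not Z iff X) or (Z iff (X or (Z or Y))))}.
((not Z iff X) or (Z iff (X or (Z or Y)))): β-rule — branch into (not Z iff X)  //  (Z iff (X or (Z or Y))).
  branch 1 (add (not Z iff X)):
    (not Z iff X): β-rule — branch into not Z, X  //  not not Z, not X.
      branch 1.1 (add not Z, X):
        ○ open, literals {X=T, Z=F}.
      branch 1.2 (add not not Z, not X):
        ○ open, literals {X=F, Z=T}.
  branch 2 (add (Z iff (X or (Z or Y)))):
    (Z iff (X or (Z or Y))): β-rule — branch into Z, (X or (Z or Y))  //  not Z, not (X or (Z or Y)).
      branch 2.1 (add Z, (X or (Z or Y))):
        (X or (Z or Y)): β-rule — branch into X  //  (Z or Y).
          branch 2.1.1 (add X):
            ○ open, literals {X=T, Z=T}.
          branch 2.1.2 (add (Z or Y)):
            (Z or Y): β-rule — branch into Z  //  Y.
              branch 2.1.2.1 (add Z):
                ○ open, literals {Z=T}.
              branch 2.1.2.2 (add Y):
                ○ open, literals {Y=T, Z=T}.
      branch 2.2 (add not Z, not (X or (Z or Y))):
        not (X or (Z or Y)): α-rule — add not X, not (Z or Y).
        not (Z or Y): α-rule — add not Z, not Y.
        ○ open, literals {X=F, Y=F, Z=F}.
0 branches closed, 6 open.
Each open branch fixes some atoms; the unmentioned ones are free. Counting distinct full assignments: branch {X=T, Z=F} (Y) contributes 2 new; branch {X=F, Z=T} (Y) contributes 2 new; branch {X=T, Z=T} (Y) contributes 2 new; branch {Z=T} (X, Y) contributes 0 new; branch {Y=T, Z=T} (X) contributes 0 new; branch {X=F, Y=F, Z=F} (none free) contributes 1 new. Total: 7.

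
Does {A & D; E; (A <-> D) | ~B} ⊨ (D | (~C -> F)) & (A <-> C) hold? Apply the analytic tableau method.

No

Initial set: {(A & D); E; ((A <-> D) | ~B); ~((D | (~C -> F)) & (A <-> C))}.
(A & D): α-rule — add A, D.
((A <-> D) | ~B): β-rule — branch into (A <-> D)  //  ~B.
  branch 1 (add (A <-> D)):
    ~((D | (~C -> F)) & (A <-> C)): β-rule — branch into ~(D | (~C -> F))  //  ~(A <-> C).
      branch 1.1 (add ~(D | (~C -> F))):
        ~(D | (~C -> F)): α-rule — add ~D, ~(~C -> F).
        × closes — contains both D and ~D.
      branch 1.2 (add ~(A <-> C)):
        (A <-> D): β-rule — branch into A, D  //  ~A, ~D.
          branch 1.2.1 (add A, D):
            ~(A <-> C): β-rule — branch into A, ~C  //  ~A, C.
              branch 1.2.1.1 (add A, ~C):
                ○ open, literals {A=1, C=0, D=1, E=1}.
              branch 1.2.1.2 (add ~A, C):
                × closes — contains both A and ~A.
          branch 1.2.2 (add ~A, ~D):
            × closes — contains both A and ~A.
  branch 2 (add ~B):
    ~((D | (~C -> F)) & (A <-> C)): β-rule — branch into ~(D | (~C -> F))  //  ~(A <-> C).
      branch 2.1 (add ~(D | (~C -> F))):
        ~(D | (~C -> F)): α-rule — add ~D, ~(~C -> F).
        × closes — contains both D and ~D.
      branch 2.2 (add ~(A <-> C)):
        ~(A <-> C): β-rule — branch into A, ~C  //  ~A, C.
          branch 2.2.1 (add A, ~C):
            ○ open, literals {A=1, B=0, C=0, D=1, E=1}.
          branch 2.2.2 (add ~A, C):
            × closes — contains both A and ~A.
5 branches closed, 2 open.
An open branch gives a countermodel: A=1, C=0, D=1, E=1 (unmentioned atoms arbitrary); the premises hold there but the conclusion fails.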